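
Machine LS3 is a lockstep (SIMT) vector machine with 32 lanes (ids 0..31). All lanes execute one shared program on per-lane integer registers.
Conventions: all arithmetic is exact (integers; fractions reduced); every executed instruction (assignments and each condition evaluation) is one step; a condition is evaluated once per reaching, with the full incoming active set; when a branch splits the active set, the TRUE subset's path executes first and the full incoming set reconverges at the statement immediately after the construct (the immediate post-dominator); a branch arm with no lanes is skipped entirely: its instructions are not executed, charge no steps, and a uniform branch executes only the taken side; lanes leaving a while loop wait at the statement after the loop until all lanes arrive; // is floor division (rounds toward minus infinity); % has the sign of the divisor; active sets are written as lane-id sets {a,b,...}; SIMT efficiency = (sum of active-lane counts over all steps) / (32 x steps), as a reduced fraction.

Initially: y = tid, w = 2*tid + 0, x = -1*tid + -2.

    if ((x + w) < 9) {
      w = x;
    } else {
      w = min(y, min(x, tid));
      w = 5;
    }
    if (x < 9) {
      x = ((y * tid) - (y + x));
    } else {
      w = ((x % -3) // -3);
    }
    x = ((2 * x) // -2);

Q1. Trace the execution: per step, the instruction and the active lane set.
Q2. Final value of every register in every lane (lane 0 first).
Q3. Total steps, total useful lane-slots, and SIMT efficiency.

step 0: eval ((x + w) < 9)           {0,1,2,3,4,5,6,7,8,9,10,11,12,13,14,15,16,17,18,19,20,21,22,23,24,25,26,27,28,29,30,31}
step 1: w <- x                       {0,1,2,3,4,5,6,7,8,9,10}
step 2: w <- min(y, min(x, tid))     {11,12,13,14,15,16,17,18,19,20,21,22,23,24,25,26,27,28,29,30,31}
step 3: w <- 5                       {11,12,13,14,15,16,17,18,19,20,21,22,23,24,25,26,27,28,29,30,31}
step 4: eval (x < 9)                 {0,1,2,3,4,5,6,7,8,9,10,11,12,13,14,15,16,17,18,19,20,21,22,23,24,25,26,27,28,29,30,31}
step 5: x <- ((y * tid) - (y + x))   {0,1,2,3,4,5,6,7,8,9,10,11,12,13,14,15,16,17,18,19,20,21,22,23,24,25,26,27,28,29,30,31}
step 6: x <- ((2 * x) // -2)         {0,1,2,3,4,5,6,7,8,9,10,11,12,13,14,15,16,17,18,19,20,21,22,23,24,25,26,27,28,29,30,31}

Answer: 7 steps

y: 0,1,2,3,4,5,6,7,8,9,10,11,12,13,14,15,16,17,18,19,20,21,22,23,24,25,26,27,28,29,30,31
w: -2,-3,-4,-5,-6,-7,-8,-9,-10,-11,-12,5,5,5,5,5,5,5,5,5,5,5,5,5,5,5,5,5,5,5,5,5
x: -2,-3,-6,-11,-18,-27,-38,-51,-66,-83,-102,-123,-146,-171,-198,-227,-258,-291,-326,-363,-402,-443,-486,-531,-578,-627,-678,-731,-786,-843,-902,-963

steps = 7; useful = 181; efficiency = 181/224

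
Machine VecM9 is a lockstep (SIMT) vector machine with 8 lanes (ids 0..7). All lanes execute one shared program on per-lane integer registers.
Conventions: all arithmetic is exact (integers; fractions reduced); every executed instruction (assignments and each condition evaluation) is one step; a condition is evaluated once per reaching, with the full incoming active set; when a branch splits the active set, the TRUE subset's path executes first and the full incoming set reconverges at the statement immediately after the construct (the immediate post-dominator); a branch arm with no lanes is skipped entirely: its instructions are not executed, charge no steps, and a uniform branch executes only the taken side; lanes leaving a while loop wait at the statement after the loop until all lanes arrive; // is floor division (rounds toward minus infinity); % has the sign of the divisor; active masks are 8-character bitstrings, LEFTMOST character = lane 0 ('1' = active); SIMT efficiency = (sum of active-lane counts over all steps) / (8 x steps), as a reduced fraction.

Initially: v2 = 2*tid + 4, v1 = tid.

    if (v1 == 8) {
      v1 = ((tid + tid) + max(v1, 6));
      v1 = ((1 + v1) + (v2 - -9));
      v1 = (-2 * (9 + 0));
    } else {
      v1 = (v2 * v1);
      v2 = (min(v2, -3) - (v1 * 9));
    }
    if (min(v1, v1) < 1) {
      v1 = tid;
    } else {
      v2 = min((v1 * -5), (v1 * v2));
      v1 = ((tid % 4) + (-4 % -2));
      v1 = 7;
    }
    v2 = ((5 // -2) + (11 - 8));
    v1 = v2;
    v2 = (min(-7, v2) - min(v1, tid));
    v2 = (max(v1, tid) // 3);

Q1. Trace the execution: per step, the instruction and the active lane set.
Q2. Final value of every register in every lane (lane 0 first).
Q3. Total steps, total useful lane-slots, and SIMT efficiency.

step 0: eval (v1 == 8)               11111111
step 1: v1 <- (v2 * v1)              11111111
step 2: v2 <- (min(v2, -3) - (v1 * 9)) 11111111
step 3: eval (min(v1, v1) < 1)       11111111
step 4: v1 <- tid                    10000000
step 5: v2 <- min((v1 * -5), (v1 * v2)) 01111111
step 6: v1 <- ((tid % 4) + (-4 % -2)) 01111111
step 7: v1 <- 7                      01111111
step 8: v2 <- ((5 // -2) + (11 - 8)) 11111111
step 9: v1 <- v2                     11111111
step 10: v2 <- (min(-7, v2) - min(v1, tid)) 11111111
step 11: v2 <- (max(v1, tid) // 3)    11111111

Answer: 12 steps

v2: 0,0,0,1,1,1,2,2
v1: 0,0,0,0,0,0,0,0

steps = 12; useful = 86; efficiency = 86/96 = 43/48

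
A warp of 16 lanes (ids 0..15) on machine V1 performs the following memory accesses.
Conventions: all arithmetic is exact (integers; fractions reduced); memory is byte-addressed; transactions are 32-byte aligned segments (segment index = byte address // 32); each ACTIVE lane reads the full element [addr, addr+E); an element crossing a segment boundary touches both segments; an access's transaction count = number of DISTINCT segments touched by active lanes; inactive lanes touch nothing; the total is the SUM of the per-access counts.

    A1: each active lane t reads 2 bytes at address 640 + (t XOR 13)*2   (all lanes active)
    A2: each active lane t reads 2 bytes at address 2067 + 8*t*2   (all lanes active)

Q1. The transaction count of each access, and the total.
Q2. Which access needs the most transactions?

A1: 1 transaction
A2: 9 transactions

Answer: 1,9; total 10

Answer: A2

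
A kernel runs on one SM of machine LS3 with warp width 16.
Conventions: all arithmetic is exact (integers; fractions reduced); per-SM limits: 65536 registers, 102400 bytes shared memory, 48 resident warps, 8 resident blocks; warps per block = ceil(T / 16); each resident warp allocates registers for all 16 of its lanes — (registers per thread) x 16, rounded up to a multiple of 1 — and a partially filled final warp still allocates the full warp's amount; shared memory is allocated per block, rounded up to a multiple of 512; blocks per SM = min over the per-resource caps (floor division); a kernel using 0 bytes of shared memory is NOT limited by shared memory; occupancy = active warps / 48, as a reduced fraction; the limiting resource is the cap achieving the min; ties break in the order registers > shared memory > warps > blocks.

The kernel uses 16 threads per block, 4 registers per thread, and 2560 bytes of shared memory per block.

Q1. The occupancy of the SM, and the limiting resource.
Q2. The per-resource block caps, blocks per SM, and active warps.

Answer: occupancy 1/6, limited by blocks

registers: 1024 blocks
shared memory: 40 blocks
warps: 48 blocks
blocks: 8 blocks

Answer: 8 blocks, 8 active warps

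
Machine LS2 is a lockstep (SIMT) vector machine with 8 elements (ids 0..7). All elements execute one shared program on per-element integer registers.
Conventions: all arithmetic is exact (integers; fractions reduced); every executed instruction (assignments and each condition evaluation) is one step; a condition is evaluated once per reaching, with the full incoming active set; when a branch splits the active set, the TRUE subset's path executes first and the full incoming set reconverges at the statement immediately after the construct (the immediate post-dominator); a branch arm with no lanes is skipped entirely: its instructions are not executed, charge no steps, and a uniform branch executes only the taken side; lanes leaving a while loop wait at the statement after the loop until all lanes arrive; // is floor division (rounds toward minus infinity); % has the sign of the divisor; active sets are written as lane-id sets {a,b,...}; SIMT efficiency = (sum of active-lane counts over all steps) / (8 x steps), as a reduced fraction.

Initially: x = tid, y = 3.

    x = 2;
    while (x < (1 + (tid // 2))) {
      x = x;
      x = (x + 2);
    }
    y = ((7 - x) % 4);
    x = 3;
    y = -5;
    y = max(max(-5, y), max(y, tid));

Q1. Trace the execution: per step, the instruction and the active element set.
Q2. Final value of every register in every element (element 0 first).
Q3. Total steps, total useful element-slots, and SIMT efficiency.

step 0: x <- 2                       {0,1,2,3,4,5,6,7}
step 1: eval (x < (1 + (tid // 2)))  {0,1,2,3,4,5,6,7}
step 2: x <- x                       {4,5,6,7}
step 3: x <- (x + 2)                 {4,5,6,7}
step 4: eval (x < (1 + (tid // 2)))  {4,5,6,7}
step 5: y <- ((7 - x) % 4)           {0,1,2,3,4,5,6,7}
step 6: x <- 3                       {0,1,2,3,4,5,6,7}
step 7: y <- -5                      {0,1,2,3,4,5,6,7}
step 8: y <- max(max(-5, y), max(y, tid)) {0,1,2,3,4,5,6,7}

Answer: 9 steps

x: 3,3,3,3,3,3,3,3
y: 0,1,2,3,4,5,6,7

steps = 9; useful = 60; efficiency = 60/72 = 5/6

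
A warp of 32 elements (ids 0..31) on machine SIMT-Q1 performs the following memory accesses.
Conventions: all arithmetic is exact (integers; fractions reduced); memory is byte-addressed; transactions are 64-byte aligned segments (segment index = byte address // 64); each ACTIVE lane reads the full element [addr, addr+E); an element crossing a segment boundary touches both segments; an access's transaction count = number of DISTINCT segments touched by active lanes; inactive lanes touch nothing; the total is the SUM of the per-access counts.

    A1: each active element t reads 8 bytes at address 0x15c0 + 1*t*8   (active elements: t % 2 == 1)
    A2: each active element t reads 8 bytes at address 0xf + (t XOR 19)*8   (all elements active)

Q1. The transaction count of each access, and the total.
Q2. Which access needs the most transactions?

A1: 4 transactions
A2: 5 transactions

Answer: 4,5; total 9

Answer: A2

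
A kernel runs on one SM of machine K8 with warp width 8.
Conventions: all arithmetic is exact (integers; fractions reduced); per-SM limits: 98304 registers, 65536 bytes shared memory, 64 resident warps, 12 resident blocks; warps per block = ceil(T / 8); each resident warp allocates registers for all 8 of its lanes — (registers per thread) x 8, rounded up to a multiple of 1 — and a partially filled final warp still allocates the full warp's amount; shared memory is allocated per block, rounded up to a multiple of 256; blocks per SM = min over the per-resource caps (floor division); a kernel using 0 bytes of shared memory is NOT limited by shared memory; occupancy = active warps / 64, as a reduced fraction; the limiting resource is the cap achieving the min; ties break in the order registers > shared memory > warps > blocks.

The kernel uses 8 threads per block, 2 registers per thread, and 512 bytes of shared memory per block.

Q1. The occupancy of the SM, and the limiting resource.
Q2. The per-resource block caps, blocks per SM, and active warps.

Answer: occupancy 3/16, limited by blocks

registers: 6144 blocks
shared memory: 128 blocks
warps: 64 blocks
blocks: 12 blocks

Answer: 12 blocks, 12 active warps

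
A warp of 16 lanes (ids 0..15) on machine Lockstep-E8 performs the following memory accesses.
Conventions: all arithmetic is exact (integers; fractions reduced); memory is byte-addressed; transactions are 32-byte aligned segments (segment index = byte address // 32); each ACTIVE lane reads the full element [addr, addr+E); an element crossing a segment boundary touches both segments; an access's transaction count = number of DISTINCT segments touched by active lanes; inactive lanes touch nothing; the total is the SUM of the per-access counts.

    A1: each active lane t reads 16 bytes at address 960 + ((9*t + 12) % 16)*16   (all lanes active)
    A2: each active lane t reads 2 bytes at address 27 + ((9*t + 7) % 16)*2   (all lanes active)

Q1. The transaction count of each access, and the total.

A1: 8 transactions
A2: 2 transactions

Answer: 8,2; total 10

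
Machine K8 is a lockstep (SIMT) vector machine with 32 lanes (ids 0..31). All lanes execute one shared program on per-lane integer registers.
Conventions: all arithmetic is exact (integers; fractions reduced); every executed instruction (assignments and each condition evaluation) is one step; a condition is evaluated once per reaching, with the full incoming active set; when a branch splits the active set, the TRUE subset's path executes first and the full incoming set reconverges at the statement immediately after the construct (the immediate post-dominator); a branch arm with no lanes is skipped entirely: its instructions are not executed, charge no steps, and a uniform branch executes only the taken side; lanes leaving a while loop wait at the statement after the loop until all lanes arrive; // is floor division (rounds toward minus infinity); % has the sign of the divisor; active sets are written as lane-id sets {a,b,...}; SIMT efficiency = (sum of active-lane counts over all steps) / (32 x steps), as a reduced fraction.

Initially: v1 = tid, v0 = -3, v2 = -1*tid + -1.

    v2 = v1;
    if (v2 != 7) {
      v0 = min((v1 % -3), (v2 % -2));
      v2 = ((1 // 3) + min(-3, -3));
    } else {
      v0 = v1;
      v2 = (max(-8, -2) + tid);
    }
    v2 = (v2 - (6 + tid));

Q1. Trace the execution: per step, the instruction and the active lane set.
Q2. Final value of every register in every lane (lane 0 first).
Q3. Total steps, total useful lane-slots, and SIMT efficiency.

step 0: v2 <- v1                     {0,1,2,3,4,5,6,7,8,9,10,11,12,13,14,15,16,17,18,19,20,21,22,23,24,25,26,27,28,29,30,31}
step 1: eval (v2 != 7)               {0,1,2,3,4,5,6,7,8,9,10,11,12,13,14,15,16,17,18,19,20,21,22,23,24,25,26,27,28,29,30,31}
step 2: v0 <- min((v1 % -3), (v2 % -2)) {0,1,2,3,4,5,6,8,9,10,11,12,13,14,15,16,17,18,19,20,21,22,23,24,25,26,27,28,29,30,31}
step 3: v2 <- ((1 // 3) + min(-3, -3)) {0,1,2,3,4,5,6,8,9,10,11,12,13,14,15,16,17,18,19,20,21,22,23,24,25,26,27,28,29,30,31}
step 4: v0 <- v1                     {7}
step 5: v2 <- (max(-8, -2) + tid)    {7}
step 6: v2 <- (v2 - (6 + tid))       {0,1,2,3,4,5,6,7,8,9,10,11,12,13,14,15,16,17,18,19,20,21,22,23,24,25,26,27,28,29,30,31}

Answer: 7 steps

v1: 0,1,2,3,4,5,6,7,8,9,10,11,12,13,14,15,16,17,18,19,20,21,22,23,24,25,26,27,28,29,30,31
v0: 0,-2,-1,-1,-2,-1,0,7,-1,-1,-2,-1,0,-2,-1,-1,-2,-1,0,-2,-1,-1,-2,-1,0,-2,-1,-1,-2,-1,0,-2
v2: -9,-10,-11,-12,-13,-14,-15,-8,-17,-18,-19,-20,-21,-22,-23,-24,-25,-26,-27,-28,-29,-30,-31,-32,-33,-34,-35,-36,-37,-38,-39,-40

steps = 7; useful = 160; efficiency = 160/224 = 5/7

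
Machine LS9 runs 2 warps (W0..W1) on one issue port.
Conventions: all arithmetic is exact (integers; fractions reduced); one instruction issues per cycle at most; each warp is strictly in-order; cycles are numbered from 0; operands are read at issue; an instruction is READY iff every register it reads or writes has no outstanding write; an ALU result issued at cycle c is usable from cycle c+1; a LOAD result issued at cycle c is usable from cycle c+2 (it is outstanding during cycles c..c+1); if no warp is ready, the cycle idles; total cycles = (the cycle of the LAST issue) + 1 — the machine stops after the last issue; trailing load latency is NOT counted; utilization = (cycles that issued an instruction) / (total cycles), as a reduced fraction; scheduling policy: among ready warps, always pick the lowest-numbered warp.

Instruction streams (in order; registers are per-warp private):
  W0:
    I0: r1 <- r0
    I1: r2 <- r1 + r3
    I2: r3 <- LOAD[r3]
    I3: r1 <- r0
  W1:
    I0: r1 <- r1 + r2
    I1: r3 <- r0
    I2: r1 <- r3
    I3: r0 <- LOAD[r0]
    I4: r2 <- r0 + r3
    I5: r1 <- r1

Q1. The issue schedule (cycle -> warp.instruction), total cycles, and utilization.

cycle 0: W0.I0
cycle 1: W0.I1
cycle 2: W0.I2
cycle 3: W0.I3
cycle 4: W1.I0
cycle 5: W1.I1
cycle 6: W1.I2
cycle 7: W1.I3
cycle 8: idle
cycle 9: W1.I4
cycle 10: W1.I5

Answer: 11 cycles, utilization 10/11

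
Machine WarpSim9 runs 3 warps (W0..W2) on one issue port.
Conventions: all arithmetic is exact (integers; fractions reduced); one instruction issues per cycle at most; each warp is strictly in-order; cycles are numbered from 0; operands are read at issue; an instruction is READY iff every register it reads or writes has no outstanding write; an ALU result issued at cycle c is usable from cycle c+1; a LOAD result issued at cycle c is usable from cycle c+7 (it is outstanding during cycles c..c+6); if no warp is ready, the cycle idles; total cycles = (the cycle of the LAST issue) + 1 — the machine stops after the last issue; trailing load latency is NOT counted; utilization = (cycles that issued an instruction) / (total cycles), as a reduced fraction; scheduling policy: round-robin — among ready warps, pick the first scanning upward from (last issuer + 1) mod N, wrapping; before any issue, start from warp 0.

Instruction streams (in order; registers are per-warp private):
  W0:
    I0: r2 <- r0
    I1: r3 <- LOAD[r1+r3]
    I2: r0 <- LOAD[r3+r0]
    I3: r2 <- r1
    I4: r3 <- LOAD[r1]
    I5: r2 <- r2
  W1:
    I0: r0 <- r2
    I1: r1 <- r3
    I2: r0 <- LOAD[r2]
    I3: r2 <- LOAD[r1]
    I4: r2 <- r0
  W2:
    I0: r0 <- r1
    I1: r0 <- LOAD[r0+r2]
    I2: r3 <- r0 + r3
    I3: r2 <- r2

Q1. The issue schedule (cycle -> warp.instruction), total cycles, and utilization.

cycle 0: W0.I0
cycle 1: W1.I0
cycle 2: W2.I0
cycle 3: W0.I1
cycle 4: W1.I1
cycle 5: W2.I1
cycle 6: W1.I2
cycle 7: W1.I3
cycle 8: idle
cycle 9: idle
cycle 10: W0.I2
cycle 11: W0.I3
cycle 12: W2.I2
cycle 13: W0.I4
cycle 14: W1.I4
cycle 15: W2.I3
cycle 16: W0.I5

Answer: 17 cycles, utilization 15/17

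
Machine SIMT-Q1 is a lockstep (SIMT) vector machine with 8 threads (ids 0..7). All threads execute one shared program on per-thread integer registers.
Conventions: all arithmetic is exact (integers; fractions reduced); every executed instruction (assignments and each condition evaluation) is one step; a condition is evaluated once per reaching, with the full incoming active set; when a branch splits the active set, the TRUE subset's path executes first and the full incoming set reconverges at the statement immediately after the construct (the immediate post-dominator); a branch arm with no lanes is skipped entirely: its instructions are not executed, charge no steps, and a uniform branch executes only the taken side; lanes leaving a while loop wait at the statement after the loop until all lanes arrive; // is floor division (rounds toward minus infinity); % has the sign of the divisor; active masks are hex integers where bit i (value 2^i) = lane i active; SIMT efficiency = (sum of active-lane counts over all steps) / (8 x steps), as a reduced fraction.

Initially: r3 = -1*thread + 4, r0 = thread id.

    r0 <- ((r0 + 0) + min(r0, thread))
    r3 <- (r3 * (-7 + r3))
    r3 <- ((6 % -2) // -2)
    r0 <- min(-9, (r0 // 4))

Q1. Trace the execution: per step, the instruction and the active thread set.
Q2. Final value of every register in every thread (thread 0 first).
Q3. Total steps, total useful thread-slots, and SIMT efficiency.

step 0: r0 <- ((r0 + 0) + min(r0, thread)) 0xff
step 1: r3 <- (r3 * (-7 + r3))       0xff
step 2: r3 <- ((6 % -2) // -2)       0xff
step 3: r0 <- min(-9, (r0 // 4))     0xff

Answer: 4 steps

r3: 0,0,0,0,0,0,0,0
r0: -9,-9,-9,-9,-9,-9,-9,-9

steps = 4; useful = 32; efficiency = 32/32 = 1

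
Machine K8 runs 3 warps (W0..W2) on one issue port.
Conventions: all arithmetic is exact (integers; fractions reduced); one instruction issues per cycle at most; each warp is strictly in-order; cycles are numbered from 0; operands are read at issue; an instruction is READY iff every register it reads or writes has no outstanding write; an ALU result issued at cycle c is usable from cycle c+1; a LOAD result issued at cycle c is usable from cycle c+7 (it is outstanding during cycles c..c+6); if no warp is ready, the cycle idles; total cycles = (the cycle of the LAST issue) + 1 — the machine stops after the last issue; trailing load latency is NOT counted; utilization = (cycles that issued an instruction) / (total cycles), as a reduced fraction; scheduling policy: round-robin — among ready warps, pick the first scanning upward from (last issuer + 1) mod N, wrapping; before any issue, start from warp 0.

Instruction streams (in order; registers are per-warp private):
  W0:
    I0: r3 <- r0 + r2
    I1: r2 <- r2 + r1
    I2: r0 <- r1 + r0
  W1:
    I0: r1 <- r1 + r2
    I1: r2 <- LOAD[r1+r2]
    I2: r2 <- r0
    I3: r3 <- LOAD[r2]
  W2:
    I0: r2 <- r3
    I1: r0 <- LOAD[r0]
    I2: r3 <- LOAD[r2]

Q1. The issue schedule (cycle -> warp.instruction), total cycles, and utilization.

cycle 0: W0.I0
cycle 1: W1.I0
cycle 2: W2.I0
cycle 3: W0.I1
cycle 4: W1.I1
cycle 5: W2.I1
cycle 6: W0.I2
cycle 7: W2.I2
cycle 8: idle
cycle 9: idle
cycle 10: idle
cycle 11: W1.I2
cycle 12: W1.I3

Answer: 13 cycles, utilization 10/13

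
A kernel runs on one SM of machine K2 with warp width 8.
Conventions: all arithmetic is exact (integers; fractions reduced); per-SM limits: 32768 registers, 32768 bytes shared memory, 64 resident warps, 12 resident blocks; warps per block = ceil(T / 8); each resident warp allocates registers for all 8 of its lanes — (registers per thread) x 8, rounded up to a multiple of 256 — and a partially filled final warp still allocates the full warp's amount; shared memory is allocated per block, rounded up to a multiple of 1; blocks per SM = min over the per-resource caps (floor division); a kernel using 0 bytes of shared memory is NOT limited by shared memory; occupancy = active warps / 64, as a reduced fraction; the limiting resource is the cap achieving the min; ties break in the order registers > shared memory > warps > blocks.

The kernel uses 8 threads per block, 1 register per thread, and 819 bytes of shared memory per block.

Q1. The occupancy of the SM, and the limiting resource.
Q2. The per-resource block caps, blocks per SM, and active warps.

Answer: occupancy 3/16, limited by blocks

registers: 128 blocks
shared memory: 40 blocks
warps: 64 blocks
blocks: 12 blocks

Answer: 12 blocks, 12 active warps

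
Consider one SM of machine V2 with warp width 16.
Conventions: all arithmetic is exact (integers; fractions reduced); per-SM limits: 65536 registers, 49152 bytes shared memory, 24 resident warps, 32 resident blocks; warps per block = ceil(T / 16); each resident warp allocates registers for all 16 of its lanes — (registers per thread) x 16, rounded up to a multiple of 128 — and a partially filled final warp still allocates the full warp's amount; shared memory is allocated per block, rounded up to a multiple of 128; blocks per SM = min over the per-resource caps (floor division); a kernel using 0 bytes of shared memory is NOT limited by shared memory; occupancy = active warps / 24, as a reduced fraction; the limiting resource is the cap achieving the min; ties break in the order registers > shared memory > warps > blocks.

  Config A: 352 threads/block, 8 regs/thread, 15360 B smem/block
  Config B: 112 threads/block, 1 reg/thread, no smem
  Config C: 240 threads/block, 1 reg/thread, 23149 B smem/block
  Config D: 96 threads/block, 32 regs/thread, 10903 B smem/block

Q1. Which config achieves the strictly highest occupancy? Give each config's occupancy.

occupancies: A 11/12, B 7/8, C 5/8, D 1

Answer: D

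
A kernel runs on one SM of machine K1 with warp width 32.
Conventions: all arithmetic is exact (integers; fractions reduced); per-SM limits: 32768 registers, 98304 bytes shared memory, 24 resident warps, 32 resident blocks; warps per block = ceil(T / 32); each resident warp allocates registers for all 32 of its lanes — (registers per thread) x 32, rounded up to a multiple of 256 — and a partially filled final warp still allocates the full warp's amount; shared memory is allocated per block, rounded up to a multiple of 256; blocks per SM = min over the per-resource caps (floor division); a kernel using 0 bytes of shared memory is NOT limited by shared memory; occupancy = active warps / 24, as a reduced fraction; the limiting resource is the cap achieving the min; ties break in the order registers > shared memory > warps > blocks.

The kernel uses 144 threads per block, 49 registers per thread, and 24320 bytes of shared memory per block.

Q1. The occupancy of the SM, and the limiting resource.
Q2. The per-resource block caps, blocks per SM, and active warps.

Answer: occupancy 5/8, limited by registers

registers: 3 blocks
shared memory: 4 blocks
warps: 4 blocks
blocks: 32 blocks

Answer: 3 blocks, 15 active warps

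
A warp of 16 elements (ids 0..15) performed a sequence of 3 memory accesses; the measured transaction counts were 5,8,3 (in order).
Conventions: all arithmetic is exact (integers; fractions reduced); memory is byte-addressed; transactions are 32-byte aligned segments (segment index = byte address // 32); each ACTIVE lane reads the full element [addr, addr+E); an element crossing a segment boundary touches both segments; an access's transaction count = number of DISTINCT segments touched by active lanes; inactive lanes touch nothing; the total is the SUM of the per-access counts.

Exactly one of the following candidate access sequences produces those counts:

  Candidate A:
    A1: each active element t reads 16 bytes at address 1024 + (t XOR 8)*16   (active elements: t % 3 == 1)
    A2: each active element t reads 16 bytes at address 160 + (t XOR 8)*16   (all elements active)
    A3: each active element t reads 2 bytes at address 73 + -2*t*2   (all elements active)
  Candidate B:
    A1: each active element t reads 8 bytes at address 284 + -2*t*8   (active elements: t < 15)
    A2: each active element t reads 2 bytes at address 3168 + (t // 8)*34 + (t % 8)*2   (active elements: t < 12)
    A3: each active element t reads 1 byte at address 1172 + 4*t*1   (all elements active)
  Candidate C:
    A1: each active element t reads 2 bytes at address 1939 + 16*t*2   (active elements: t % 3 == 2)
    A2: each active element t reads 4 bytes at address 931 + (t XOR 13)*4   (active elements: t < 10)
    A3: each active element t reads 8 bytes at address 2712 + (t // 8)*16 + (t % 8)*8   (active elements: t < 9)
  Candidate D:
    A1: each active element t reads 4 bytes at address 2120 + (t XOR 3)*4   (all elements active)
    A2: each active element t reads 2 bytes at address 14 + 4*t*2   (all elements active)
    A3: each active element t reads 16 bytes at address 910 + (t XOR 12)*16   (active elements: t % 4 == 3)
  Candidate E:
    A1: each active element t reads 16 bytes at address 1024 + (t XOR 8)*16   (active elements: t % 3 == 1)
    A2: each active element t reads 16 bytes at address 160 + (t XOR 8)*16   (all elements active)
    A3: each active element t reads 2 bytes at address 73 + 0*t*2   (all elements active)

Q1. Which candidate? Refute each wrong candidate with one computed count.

B: A1 gives 9 transactions, not 5
C: A2 gives 3 transactions, not 8
D: A1 gives 3 transactions, not 5
E: A3 gives 1 transaction, not 3
A: all counts match (5,8,3)

Answer: A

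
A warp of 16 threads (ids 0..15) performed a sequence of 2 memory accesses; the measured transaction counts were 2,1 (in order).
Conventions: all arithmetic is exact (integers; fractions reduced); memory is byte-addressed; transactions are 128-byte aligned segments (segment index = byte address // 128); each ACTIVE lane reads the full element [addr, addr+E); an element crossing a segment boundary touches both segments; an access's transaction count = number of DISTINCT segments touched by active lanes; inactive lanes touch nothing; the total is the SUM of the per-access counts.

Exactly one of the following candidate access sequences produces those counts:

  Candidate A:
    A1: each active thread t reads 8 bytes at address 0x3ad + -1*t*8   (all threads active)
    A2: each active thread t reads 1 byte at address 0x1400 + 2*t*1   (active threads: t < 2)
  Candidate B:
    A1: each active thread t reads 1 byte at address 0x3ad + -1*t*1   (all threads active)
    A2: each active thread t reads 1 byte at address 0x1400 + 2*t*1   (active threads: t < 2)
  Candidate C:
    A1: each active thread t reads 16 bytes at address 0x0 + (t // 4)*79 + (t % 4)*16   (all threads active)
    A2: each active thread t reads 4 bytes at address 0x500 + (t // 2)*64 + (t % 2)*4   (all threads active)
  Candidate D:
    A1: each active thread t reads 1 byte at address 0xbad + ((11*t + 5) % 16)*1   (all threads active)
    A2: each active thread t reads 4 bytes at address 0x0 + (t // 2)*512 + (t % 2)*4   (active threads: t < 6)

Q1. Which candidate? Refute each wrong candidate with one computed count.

B: A1 gives 1 transaction, not 2
C: A1 gives 3 transactions, not 2
D: A1 gives 1 transaction, not 2
A: all counts match (2,1)

Answer: A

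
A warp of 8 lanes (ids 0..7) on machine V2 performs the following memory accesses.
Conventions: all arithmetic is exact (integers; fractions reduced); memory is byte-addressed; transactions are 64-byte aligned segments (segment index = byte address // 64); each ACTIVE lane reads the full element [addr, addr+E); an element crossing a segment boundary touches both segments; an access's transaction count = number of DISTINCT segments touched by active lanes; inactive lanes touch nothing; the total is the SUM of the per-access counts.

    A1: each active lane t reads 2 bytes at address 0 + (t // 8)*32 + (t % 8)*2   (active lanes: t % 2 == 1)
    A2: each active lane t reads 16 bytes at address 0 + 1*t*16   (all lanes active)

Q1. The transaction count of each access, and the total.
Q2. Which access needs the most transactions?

A1: 1 transaction
A2: 2 transactions

Answer: 1,2; total 3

Answer: A2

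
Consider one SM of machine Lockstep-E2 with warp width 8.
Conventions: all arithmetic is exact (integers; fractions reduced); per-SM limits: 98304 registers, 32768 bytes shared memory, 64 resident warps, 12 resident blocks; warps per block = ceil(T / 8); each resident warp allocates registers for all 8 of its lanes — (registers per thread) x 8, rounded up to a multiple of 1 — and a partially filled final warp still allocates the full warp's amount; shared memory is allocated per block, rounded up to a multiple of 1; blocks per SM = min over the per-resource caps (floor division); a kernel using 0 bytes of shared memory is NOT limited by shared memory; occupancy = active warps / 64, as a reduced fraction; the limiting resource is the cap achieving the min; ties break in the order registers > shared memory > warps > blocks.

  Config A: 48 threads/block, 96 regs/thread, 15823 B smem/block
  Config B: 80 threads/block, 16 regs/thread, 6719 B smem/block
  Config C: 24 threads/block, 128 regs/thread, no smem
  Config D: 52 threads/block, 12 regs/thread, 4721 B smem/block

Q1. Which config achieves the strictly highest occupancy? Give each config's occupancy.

occupancies: A 3/16, B 5/8, C 9/16, D 21/32

Answer: D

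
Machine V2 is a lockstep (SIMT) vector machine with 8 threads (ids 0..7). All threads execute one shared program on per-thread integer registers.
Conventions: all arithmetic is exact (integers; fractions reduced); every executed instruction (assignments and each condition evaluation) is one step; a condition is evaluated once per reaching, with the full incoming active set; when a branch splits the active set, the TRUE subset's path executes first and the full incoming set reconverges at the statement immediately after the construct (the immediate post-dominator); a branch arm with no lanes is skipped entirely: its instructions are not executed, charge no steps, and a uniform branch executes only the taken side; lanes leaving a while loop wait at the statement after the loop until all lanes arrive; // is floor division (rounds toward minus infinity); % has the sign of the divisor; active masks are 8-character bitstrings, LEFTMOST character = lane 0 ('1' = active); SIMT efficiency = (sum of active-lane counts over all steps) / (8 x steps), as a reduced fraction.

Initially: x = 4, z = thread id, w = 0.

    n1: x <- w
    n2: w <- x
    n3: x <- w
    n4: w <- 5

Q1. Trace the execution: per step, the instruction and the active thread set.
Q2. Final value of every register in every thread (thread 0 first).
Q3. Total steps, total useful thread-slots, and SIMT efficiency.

step 0: x <- w                       11111111
step 1: w <- x                       11111111
step 2: x <- w                       11111111
step 3: w <- 5                       11111111

Answer: 4 steps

x: 0,0,0,0,0,0,0,0
z: 0,1,2,3,4,5,6,7
w: 5,5,5,5,5,5,5,5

steps = 4; useful = 32; efficiency = 32/32 = 1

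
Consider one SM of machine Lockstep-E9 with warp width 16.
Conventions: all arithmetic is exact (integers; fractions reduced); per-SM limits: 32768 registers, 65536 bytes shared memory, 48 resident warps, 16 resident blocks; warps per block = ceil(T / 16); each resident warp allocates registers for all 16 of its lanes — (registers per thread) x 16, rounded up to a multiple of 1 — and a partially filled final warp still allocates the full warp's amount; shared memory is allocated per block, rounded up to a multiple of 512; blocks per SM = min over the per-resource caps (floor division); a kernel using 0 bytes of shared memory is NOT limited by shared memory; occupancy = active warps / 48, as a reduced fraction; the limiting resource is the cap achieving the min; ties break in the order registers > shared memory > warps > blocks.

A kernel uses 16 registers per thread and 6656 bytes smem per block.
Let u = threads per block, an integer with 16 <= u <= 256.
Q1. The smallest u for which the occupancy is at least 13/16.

Answer: u = 65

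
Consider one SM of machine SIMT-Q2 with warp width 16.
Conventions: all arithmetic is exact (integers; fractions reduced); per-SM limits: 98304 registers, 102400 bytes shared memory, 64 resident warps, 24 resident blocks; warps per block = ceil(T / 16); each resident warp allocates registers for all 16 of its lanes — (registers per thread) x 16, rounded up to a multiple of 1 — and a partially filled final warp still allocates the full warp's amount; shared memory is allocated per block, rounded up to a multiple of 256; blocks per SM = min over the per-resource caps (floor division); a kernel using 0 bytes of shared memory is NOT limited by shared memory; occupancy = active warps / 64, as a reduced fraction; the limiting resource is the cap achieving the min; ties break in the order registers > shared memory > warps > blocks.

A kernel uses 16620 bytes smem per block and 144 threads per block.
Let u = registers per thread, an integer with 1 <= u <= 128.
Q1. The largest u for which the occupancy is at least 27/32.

Answer: u = 113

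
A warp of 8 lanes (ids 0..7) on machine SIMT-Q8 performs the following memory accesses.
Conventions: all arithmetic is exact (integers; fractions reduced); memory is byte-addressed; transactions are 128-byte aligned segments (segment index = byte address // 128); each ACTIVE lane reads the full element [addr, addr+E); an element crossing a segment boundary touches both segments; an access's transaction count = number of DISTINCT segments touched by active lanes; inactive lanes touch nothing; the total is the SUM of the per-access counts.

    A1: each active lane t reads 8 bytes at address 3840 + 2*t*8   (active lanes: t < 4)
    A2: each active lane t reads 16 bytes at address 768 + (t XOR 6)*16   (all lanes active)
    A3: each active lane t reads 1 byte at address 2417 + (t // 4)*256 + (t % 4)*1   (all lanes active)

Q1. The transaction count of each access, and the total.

A1: 1 transaction
A2: 1 transaction
A3: 2 transactions

Answer: 1,1,2; total 4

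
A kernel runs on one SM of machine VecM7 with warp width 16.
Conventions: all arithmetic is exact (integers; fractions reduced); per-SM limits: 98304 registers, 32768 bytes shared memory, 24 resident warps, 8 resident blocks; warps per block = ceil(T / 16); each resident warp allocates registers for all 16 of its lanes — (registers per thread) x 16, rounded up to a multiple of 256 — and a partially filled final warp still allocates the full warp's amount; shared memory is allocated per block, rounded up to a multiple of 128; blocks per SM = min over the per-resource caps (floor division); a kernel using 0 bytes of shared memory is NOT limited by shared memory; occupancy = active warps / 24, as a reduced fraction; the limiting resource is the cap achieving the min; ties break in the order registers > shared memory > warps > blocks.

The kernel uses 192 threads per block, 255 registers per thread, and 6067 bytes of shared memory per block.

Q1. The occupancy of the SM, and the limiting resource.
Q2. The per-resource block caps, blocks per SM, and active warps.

Answer: occupancy 1, limited by registers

registers: 2 blocks
shared memory: 5 blocks
warps: 2 blocks
blocks: 8 blocks

Answer: 2 blocks, 24 active warps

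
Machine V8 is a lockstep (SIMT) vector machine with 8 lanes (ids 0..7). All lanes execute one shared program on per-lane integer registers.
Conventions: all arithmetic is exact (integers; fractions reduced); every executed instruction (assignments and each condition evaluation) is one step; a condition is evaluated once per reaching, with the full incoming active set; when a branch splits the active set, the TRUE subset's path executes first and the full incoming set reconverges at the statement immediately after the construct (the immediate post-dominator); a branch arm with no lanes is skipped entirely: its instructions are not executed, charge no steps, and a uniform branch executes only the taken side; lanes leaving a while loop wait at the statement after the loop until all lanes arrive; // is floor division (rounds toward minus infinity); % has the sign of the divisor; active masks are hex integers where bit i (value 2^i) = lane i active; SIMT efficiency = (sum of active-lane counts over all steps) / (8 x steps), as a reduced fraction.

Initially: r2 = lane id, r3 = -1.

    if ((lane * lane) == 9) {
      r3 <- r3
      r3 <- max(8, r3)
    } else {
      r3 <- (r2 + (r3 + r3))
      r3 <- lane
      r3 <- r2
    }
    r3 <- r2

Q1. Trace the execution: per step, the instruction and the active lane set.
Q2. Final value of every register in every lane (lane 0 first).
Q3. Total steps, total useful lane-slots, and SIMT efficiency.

step 0: eval ((lane * lane) == 9)    0xff
step 1: r3 <- r3                     0x08
step 2: r3 <- max(8, r3)             0x08
step 3: r3 <- (r2 + (r3 + r3))       0xf7
step 4: r3 <- lane                   0xf7
step 5: r3 <- r2                     0xf7
step 6: r3 <- r2                     0xff

Answer: 7 steps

r2: 0,1,2,3,4,5,6,7
r3: 0,1,2,3,4,5,6,7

steps = 7; useful = 39; efficiency = 39/56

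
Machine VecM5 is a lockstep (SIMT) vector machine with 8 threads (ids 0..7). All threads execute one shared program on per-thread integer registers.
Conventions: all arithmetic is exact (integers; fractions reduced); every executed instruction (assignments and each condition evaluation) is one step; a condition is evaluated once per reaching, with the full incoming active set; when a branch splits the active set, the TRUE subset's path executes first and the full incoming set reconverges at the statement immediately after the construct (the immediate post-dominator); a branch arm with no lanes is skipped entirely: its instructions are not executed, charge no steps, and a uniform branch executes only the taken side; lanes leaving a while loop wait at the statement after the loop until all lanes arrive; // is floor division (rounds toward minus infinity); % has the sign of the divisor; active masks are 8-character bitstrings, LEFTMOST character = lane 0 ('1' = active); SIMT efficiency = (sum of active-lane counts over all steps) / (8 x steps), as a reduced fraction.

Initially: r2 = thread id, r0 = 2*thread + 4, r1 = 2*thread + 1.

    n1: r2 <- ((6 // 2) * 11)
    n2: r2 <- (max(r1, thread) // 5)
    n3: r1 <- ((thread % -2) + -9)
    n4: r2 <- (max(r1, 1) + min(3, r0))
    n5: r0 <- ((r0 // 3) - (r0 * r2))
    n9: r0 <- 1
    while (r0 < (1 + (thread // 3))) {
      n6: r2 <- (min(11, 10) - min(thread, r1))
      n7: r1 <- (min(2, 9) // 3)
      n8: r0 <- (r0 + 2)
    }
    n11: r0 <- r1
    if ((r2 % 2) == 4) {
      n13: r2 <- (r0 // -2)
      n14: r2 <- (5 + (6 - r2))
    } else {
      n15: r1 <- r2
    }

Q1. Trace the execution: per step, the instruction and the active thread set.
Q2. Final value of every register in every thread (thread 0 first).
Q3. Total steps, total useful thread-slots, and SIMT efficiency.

step 0: r2 <- ((6 // 2) * 11)        11111111
step 1: r2 <- (max(r1, thread) // 5) 11111111
step 2: r1 <- ((thread % -2) + -9)   11111111
step 3: r2 <- (max(r1, 1) + min(3, r0)) 11111111
step 4: r0 <- ((r0 // 3) - (r0 * r2)) 11111111
step 5: r0 <- 1                      11111111
step 6: eval (r0 < (1 + (thread // 3))) 11111111
step 7: r2 <- (min(11, 10) - min(thread, r1)) 00011111
step 8: r1 <- (min(2, 9) // 3)       00011111
step 9: r0 <- (r0 + 2)               00011111
step 10: eval (r0 < (1 + (thread // 3))) 00011111
step 11: r0 <- r1                     11111111
step 12: eval ((r2 % 2) == 4)         11111111
step 13: r1 <- r2                     11111111

Answer: 14 steps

r2: 4,4,4,20,19,20,19,20
r0: -9,-10,-9,0,0,0,0,0
r1: 4,4,4,20,19,20,19,20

steps = 14; useful = 100; efficiency = 100/112 = 25/28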